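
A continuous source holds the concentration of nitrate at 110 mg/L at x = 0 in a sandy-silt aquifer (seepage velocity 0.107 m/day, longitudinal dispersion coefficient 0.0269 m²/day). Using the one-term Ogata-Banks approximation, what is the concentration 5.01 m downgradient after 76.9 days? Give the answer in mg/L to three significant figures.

For a continuous step input, C/C₀ ≈ ½·erfc((x−vt)/(2√(Dt))).
vt = 0.107 × 76.9 = 8.2283 m and 2√(Dt) = 2√(0.0269 × 76.9) = 2.877 m.
Argument (x−vt)/(2√(Dt)) = (5.01 − 8.2283)/2.877 = -1.119; ½·erfc(-1.119) = 0.9432.
C = 110 × 0.9432 = 104 mg/L.

104 mg/L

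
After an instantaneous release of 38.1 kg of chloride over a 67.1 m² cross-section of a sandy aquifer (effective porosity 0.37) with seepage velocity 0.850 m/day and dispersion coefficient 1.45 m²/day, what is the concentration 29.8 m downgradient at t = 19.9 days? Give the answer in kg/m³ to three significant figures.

For an instantaneous plane source, C(x,t) = M/(n_e·A·√(4πDt)) · exp(−(x−vt)²/(4Dt)), with n_e·A the pore (flow) area.
Plume center vt = 0.850 × 19.9 = 16.915 m, so the well at 29.8 m is 12.885 m downgradient of the peak.
√(4πDt) = 19.04 m, giving peak height M/(n_e·A·√(4πDt)) = 38.1/(0.37 × 67.1 × 19.04) = 0.08060 kg/m³.
(x−vt)²/(4Dt) = (12.885)²/(4 × 1.45 × 19.9) = 1.438; exp(−1.438) = 0.2374.
C = 0.08060 × 0.2374 = 0.0191 kg/m³.

0.0191 kg/m³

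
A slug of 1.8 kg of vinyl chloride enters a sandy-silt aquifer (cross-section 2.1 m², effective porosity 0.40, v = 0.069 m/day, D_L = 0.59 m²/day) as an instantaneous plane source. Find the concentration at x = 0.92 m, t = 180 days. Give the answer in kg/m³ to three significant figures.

0.0430 kg/m³

For an instantaneous plane source, C(x,t) = M/(n_e·A·√(4πDt)) · exp(−(x−vt)²/(4Dt)), with n_e·A the pore (flow) area.
Plume center vt = 0.069 × 180 = 12.42 m, so the well at 0.92 m is 11.5 m upgradient of the peak.
√(4πDt) = 36.53 m, giving peak height M/(n_e·A·√(4πDt)) = 1.8/(0.40 × 2.1 × 36.53) = 0.05866 kg/m³.
(x−vt)²/(4Dt) = (-11.5)²/(4 × 0.59 × 180) = 0.3113; exp(−0.3113) = 0.7325.
C = 0.05866 × 0.7325 = 0.0430 kg/m³.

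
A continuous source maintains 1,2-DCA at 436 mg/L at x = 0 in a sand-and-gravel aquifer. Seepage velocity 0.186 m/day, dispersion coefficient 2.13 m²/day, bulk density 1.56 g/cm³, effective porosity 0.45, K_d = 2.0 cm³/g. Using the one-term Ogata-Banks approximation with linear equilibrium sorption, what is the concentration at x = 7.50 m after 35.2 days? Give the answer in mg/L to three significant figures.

Retardation factor R = 1 + ρ_b·K_d/n = 1 + 1.56 × 2.0/0.45 = 7.933.
Sorption retards both mechanisms: v_R = v/R = 0.02345 m/day, D_R = D/R = 0.2685 m²/day.
v_R·t = 0.02345 × 35.2 = 0.82544 m; 2√(D_R t) = 6.149 m; argument = (7.50 − 0.82544)/6.149 = 1.085.
C = C₀ × ½·erfc(1.085) = 436 × 0.06246 = 27.2 mg/L.

27.2 mg/L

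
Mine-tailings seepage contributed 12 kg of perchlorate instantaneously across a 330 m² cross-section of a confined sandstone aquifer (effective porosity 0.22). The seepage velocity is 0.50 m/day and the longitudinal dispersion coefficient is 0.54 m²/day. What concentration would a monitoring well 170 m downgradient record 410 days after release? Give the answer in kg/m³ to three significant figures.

0.000786 kg/m³

For an instantaneous plane source, C(x,t) = M/(n_e·A·√(4πDt)) · exp(−(x−vt)²/(4Dt)), with n_e·A the pore (flow) area.
Plume center vt = 0.50 × 410 = 205 m, so the well at 170 m is 35 m upgradient of the peak.
√(4πDt) = 52.75 m, giving peak height M/(n_e·A·√(4πDt)) = 12/(0.22 × 330 × 52.75) = 0.003133 kg/m³.
(x−vt)²/(4Dt) = (-35)²/(4 × 0.54 × 410) = 1.383; exp(−1.383) = 0.2508.
C = 0.003133 × 0.2508 = 0.000786 kg/m³.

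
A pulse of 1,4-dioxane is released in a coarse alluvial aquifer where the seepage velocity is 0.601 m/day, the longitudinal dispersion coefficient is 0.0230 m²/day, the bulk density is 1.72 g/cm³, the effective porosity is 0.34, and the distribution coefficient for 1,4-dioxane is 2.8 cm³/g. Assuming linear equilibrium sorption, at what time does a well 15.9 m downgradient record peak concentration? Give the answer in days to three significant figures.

400 days

Retardation factor R = 1 + ρ_b·K_d/n = 1 + 1.72 × 2.8/0.34 = 15.16.
Sorption retards both mechanisms: v_R = v/R = 0.03964 m/day, D_R = D/R = 0.001517 m²/day.
Peak time from v_R²t² + 2D_R t − x² = 0: t = (√(D_R² + v_R²x²) − D_R)/v_R².
√(D_R² + v_R²x²) = √(0.001517² + 0.03964² × 15.9²) = 0.6303; v_R² = 0.001571.
t = (0.6303 − 0.001517)/0.001571 = 400 days.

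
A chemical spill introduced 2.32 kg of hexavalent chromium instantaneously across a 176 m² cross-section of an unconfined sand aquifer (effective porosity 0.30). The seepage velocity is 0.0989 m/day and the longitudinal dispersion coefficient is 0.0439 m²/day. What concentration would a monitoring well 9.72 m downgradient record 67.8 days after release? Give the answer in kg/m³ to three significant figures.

For an instantaneous plane source, C(x,t) = M/(n_e·A·√(4πDt)) · exp(−(x−vt)²/(4Dt)), with n_e·A the pore (flow) area.
Plume center vt = 0.0989 × 67.8 = 6.70542 m, so the well at 9.72 m is 3.01458 m downgradient of the peak.
√(4πDt) = 6.116 m, giving peak height M/(n_e·A·√(4πDt)) = 2.32/(0.30 × 176 × 6.116) = 0.007184 kg/m³.
(x−vt)²/(4Dt) = (3.01458)²/(4 × 0.0439 × 67.8) = 0.7633; exp(−0.7633) = 0.4661.
C = 0.007184 × 0.4661 = 0.00335 kg/m³.

0.00335 kg/m³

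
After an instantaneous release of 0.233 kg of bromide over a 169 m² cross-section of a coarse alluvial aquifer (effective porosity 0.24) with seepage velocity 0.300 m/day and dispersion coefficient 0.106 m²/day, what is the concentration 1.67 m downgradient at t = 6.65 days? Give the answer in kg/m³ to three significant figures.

For an instantaneous plane source, C(x,t) = M/(n_e·A·√(4πDt)) · exp(−(x−vt)²/(4Dt)), with n_e·A the pore (flow) area.
Plume center vt = 0.300 × 6.65 = 1.995 m, so the well at 1.67 m is 0.325 m upgradient of the peak.
√(4πDt) = 2.976 m, giving peak height M/(n_e·A·√(4πDt)) = 0.233/(0.24 × 169 × 2.976) = 0.001930 kg/m³.
(x−vt)²/(4Dt) = (-0.325)²/(4 × 0.106 × 6.65) = 0.03746; exp(−0.03746) = 0.9632.
C = 0.001930 × 0.9632 = 0.00186 kg/m³.

0.00186 kg/m³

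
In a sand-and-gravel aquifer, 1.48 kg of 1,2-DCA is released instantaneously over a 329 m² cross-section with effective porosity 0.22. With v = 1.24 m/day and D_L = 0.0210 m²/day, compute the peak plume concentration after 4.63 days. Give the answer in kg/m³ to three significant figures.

0.0185 kg/m³

The peak of an instantaneous 1D plume sits at x = vt; there the Gaussian factor is 1 and C_max = M/(n_e·A·√(4πDt)), where n_e·A is the pore area the mass is dissolved in.
√(4πDt) = √(4π × 0.0210 × 4.63) = 1.105 m, so C_max = 1.48/(0.22 × 329 × 1.105) = 0.0185 kg/m³.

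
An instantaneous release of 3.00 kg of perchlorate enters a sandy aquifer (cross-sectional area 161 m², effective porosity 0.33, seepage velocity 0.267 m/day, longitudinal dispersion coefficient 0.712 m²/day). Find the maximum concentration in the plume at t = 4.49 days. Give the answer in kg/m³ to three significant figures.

0.00891 kg/m³

The peak of an instantaneous 1D plume sits at x = vt; there the Gaussian factor is 1 and C_max = M/(n_e·A·√(4πDt)), where n_e·A is the pore area the mass is dissolved in.
√(4πDt) = √(4π × 0.712 × 4.49) = 6.338 m, so C_max = 3.00/(0.33 × 161 × 6.338) = 0.00891 kg/m³.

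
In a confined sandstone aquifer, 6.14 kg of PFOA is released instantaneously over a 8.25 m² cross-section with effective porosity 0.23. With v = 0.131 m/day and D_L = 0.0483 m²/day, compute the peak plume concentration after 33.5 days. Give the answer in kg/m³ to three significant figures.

0.718 kg/m³

The peak of an instantaneous 1D plume sits at x = vt; there the Gaussian factor is 1 and C_max = M/(n_e·A·√(4πDt)), where n_e·A is the pore area the mass is dissolved in.
√(4πDt) = √(4π × 0.0483 × 33.5) = 4.509 m, so C_max = 6.14/(0.23 × 8.25 × 4.509) = 0.718 kg/m³.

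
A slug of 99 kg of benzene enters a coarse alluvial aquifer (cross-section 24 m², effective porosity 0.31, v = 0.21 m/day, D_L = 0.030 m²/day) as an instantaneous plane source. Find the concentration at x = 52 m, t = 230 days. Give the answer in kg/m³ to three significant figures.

0.870 kg/m³

For an instantaneous plane source, C(x,t) = M/(n_e·A·√(4πDt)) · exp(−(x−vt)²/(4Dt)), with n_e·A the pore (flow) area.
Plume center vt = 0.21 × 230 = 48.3 m, so the well at 52 m is 3.7 m downgradient of the peak.
√(4πDt) = 9.312 m, giving peak height M/(n_e·A·√(4πDt)) = 99/(0.31 × 24 × 9.312) = 1.429 kg/m³.
(x−vt)²/(4Dt) = (3.7)²/(4 × 0.030 × 230) = 0.4960; exp(−0.4960) = 0.6090.
C = 1.429 × 0.6090 = 0.870 kg/m³.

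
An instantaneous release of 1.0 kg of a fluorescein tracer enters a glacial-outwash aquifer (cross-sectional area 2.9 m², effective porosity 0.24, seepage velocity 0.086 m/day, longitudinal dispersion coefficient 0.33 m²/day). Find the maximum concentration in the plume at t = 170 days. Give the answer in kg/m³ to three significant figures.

The peak of an instantaneous 1D plume sits at x = vt; there the Gaussian factor is 1 and C_max = M/(n_e·A·√(4πDt)), where n_e·A is the pore area the mass is dissolved in.
√(4πDt) = √(4π × 0.33 × 170) = 26.55 m, so C_max = 1.0/(0.24 × 2.9 × 26.55) = 0.0541 kg/m³.

0.0541 kg/m³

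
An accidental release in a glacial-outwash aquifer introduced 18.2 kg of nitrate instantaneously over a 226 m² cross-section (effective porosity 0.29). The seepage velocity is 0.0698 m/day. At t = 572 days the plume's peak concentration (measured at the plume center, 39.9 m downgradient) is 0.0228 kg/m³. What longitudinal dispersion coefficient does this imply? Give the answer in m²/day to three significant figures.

At the plume center C_max = M/(n_e·A·√(4πDt)), so D = M²/(4πt·(n_e·A·C_max)²).
n_e·A·C_max = 0.29 × 226 × 0.0228 = 1.494 kg/m.
D = 18.2²/(4π × 572 × 1.494²) = 0.0206 m²/day.

0.0206 m²/day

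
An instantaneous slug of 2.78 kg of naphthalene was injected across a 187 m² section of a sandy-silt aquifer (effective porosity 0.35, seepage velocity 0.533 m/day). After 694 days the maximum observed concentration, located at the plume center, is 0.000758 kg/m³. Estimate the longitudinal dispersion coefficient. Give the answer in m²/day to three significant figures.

At the plume center C_max = M/(n_e·A·√(4πDt)), so D = M²/(4πt·(n_e·A·C_max)²).
n_e·A·C_max = 0.35 × 187 × 0.000758 = 0.04961 kg/m.
D = 2.78²/(4π × 694 × 0.04961²) = 0.360 m²/day.

0.360 m²/day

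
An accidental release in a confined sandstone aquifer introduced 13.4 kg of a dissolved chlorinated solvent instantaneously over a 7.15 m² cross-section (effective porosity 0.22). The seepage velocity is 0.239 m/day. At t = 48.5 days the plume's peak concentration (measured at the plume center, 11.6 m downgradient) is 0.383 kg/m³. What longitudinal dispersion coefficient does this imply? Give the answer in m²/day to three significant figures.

At the plume center C_max = M/(n_e·A·√(4πDt)), so D = M²/(4πt·(n_e·A·C_max)²).
n_e·A·C_max = 0.22 × 7.15 × 0.383 = 0.6025 kg/m.
D = 13.4²/(4π × 48.5 × 0.6025²) = 0.812 m²/day.

0.812 m²/day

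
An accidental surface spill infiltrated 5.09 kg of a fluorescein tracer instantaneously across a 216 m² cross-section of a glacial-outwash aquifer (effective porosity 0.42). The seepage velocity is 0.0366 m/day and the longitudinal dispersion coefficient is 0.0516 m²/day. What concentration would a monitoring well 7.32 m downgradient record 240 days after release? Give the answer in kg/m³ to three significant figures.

For an instantaneous plane source, C(x,t) = M/(n_e·A·√(4πDt)) · exp(−(x−vt)²/(4Dt)), with n_e·A the pore (flow) area.
Plume center vt = 0.0366 × 240 = 8.784 m, so the well at 7.32 m is 1.464 m upgradient of the peak.
√(4πDt) = 12.47 m, giving peak height M/(n_e·A·√(4πDt)) = 5.09/(0.42 × 216 × 12.47) = 0.004499 kg/m³.
(x−vt)²/(4Dt) = (-1.464)²/(4 × 0.0516 × 240) = 0.04327; exp(−0.04327) = 0.9577.
C = 0.004499 × 0.9577 = 0.00431 kg/m³.

0.00431 kg/m³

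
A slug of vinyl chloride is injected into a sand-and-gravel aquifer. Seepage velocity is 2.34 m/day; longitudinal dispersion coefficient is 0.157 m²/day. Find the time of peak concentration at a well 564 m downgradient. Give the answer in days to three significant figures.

241 days

For the 1D instantaneous-source solution, setting ∂C/∂t = 0 at fixed x gives v²t² + 2Dt − x² = 0, so t = (√(D² + v²x²) − D)/v².
√(D² + v²x²) = √(0.157² + 2.34² × 564²) = 1320; v² = 5.4756.
t = (1320 − 0.157)/5.4756 = 241 days (vs. the pure-advection estimate x/v = 241 d).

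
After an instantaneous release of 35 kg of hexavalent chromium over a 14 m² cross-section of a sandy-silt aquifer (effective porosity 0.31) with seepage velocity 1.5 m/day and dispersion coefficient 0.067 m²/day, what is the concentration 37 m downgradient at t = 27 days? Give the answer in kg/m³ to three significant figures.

For an instantaneous plane source, C(x,t) = M/(n_e·A·√(4πDt)) · exp(−(x−vt)²/(4Dt)), with n_e·A the pore (flow) area.
Plume center vt = 1.5 × 27 = 40.5 m, so the well at 37 m is 3.5 m upgradient of the peak.
√(4πDt) = 4.768 m, giving peak height M/(n_e·A·√(4πDt)) = 35/(0.31 × 14 × 4.768) = 1.691 kg/m³.
(x−vt)²/(4Dt) = (-3.5)²/(4 × 0.067 × 27) = 1.693; exp(−1.693) = 0.1840.
C = 1.691 × 0.1840 = 0.311 kg/m³.

0.311 kg/m³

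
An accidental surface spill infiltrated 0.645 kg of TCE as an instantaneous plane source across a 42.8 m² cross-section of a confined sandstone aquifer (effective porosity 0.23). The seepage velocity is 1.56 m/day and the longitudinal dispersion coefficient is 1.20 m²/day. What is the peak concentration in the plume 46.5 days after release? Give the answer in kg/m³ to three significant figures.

0.00247 kg/m³

The peak of an instantaneous 1D plume sits at x = vt; there the Gaussian factor is 1 and C_max = M/(n_e·A·√(4πDt)), where n_e·A is the pore area the mass is dissolved in.
√(4πDt) = √(4π × 1.20 × 46.5) = 26.48 m, so C_max = 0.645/(0.23 × 42.8 × 26.48) = 0.00247 kg/m³.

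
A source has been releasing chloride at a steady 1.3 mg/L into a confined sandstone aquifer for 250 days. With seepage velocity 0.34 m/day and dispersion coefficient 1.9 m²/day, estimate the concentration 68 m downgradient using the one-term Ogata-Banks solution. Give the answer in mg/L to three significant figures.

0.922 mg/L

For a continuous step input, C/C₀ ≈ ½·erfc((x−vt)/(2√(Dt))).
vt = 0.34 × 250 = 85 m and 2√(Dt) = 2√(1.9 × 250) = 43.59 m.
Argument (x−vt)/(2√(Dt)) = (68 − 85)/43.59 = -0.3900; ½·erfc(-0.3900) = 0.7094.
C = 1.3 × 0.7094 = 0.922 mg/L.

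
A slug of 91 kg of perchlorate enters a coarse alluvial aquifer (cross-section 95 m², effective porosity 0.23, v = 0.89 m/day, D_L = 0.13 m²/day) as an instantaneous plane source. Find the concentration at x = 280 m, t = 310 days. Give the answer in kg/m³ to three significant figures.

For an instantaneous plane source, C(x,t) = M/(n_e·A·√(4πDt)) · exp(−(x−vt)²/(4Dt)), with n_e·A the pore (flow) area.
Plume center vt = 0.89 × 310 = 275.9 m, so the well at 280 m is 4.1 m downgradient of the peak.
√(4πDt) = 22.50 m, giving peak height M/(n_e·A·√(4πDt)) = 91/(0.23 × 95 × 22.50) = 0.1851 kg/m³.
(x−vt)²/(4Dt) = (4.1)²/(4 × 0.13 × 310) = 0.1043; exp(−0.1043) = 0.9010.
C = 0.1851 × 0.9010 = 0.167 kg/m³.

0.167 kg/m³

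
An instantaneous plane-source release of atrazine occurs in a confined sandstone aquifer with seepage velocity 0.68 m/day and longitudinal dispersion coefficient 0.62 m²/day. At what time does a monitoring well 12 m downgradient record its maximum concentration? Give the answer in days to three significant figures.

16.4 days

For the 1D instantaneous-source solution, setting ∂C/∂t = 0 at fixed x gives v²t² + 2Dt − x² = 0, so t = (√(D² + v²x²) − D)/v².
√(D² + v²x²) = √(0.62² + 0.68² × 12²) = 8.184; v² = 0.4624.
t = (8.184 − 0.62)/0.4624 = 16.4 days (vs. the pure-advection estimate x/v = 17.6 d).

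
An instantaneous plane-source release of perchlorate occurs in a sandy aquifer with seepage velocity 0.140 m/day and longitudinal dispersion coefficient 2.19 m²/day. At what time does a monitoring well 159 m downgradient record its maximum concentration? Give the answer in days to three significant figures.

1030 days

For the 1D instantaneous-source solution, setting ∂C/∂t = 0 at fixed x gives v²t² + 2Dt − x² = 0, so t = (√(D² + v²x²) − D)/v².
√(D² + v²x²) = √(2.19² + 0.140² × 159²) = 22.37; v² = 0.0196.
t = (22.37 − 2.19)/0.0196 = 1030 days (vs. the pure-advection estimate x/v = 1140 d).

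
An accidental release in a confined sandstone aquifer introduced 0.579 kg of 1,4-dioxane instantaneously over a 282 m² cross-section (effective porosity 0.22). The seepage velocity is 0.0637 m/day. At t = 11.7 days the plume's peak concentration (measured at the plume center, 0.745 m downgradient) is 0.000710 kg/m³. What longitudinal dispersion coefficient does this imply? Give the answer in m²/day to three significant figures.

At the plume center C_max = M/(n_e·A·√(4πDt)), so D = M²/(4πt·(n_e·A·C_max)²).
n_e·A·C_max = 0.22 × 282 × 0.000710 = 0.04405 kg/m.
D = 0.579²/(4π × 11.7 × 0.04405²) = 1.18 m²/day.

1.18 m²/day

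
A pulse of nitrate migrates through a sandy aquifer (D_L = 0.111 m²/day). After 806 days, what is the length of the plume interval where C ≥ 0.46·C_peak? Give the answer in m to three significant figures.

33.3 m

The plume is Gaussian with σ = √(2Dt) = √(2 × 0.111 × 806) = 13.38 m.
C/C_peak = exp(−Δx²/(2σ²)) = 0.46 ⇒ Δx = σ·√(−2 ln 0.46) = 13.38 × 1.246 = 16.67 m.
Width = 2Δx = 33.3 m.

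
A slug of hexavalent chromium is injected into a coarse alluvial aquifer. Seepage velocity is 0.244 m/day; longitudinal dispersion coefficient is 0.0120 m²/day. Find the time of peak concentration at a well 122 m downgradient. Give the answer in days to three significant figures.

For the 1D instantaneous-source solution, setting ∂C/∂t = 0 at fixed x gives v²t² + 2Dt − x² = 0, so t = (√(D² + v²x²) − D)/v².
√(D² + v²x²) = √(0.0120² + 0.244² × 122²) = 29.77; v² = 0.059536.
t = (29.77 − 0.0120)/0.059536 = 500 days (vs. the pure-advection estimate x/v = 500 d).

500 days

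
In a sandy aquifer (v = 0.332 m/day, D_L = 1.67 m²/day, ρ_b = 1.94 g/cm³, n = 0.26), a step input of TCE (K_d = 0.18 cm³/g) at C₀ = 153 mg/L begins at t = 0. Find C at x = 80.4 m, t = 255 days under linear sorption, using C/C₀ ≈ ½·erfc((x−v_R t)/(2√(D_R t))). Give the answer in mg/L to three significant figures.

Retardation factor R = 1 + ρ_b·K_d/n = 1 + 1.94 × 0.18/0.26 = 2.343.
Sorption retards both mechanisms: v_R = v/R = 0.1417 m/day, D_R = D/R = 0.7128 m²/day.
v_R·t = 0.1417 × 255 = 36.1335 m; 2√(D_R t) = 26.96 m; argument = (80.4 − 36.1335)/26.96 = 1.642.
C = C₀ × ½·erfc(1.642) = 153 × 0.01011 = 1.55 mg/L.

1.55 mg/L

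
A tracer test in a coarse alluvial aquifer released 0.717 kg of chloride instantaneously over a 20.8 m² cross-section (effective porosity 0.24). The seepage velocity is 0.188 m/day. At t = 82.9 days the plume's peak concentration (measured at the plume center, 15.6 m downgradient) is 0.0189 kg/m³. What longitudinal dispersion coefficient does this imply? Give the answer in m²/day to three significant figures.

0.0554 m²/day

At the plume center C_max = M/(n_e·A·√(4πDt)), so D = M²/(4πt·(n_e·A·C_max)²).
n_e·A·C_max = 0.24 × 20.8 × 0.0189 = 0.09435 kg/m.
D = 0.717²/(4π × 82.9 × 0.09435²) = 0.0554 m²/day.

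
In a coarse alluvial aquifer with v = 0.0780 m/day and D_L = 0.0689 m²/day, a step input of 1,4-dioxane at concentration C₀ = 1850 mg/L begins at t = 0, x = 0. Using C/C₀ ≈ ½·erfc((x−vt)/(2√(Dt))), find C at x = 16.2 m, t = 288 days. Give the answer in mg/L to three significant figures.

For a continuous step input, C/C₀ ≈ ½·erfc((x−vt)/(2√(Dt))).
vt = 0.0780 × 288 = 22.464 m and 2√(Dt) = 2√(0.0689 × 288) = 8.909 m.
Argument (x−vt)/(2√(Dt)) = (16.2 − 22.464)/8.909 = -0.7031; ½·erfc(-0.7031) = 0.8400.
C = 1850 × 0.8400 = 1550 mg/L.

1550 mg/L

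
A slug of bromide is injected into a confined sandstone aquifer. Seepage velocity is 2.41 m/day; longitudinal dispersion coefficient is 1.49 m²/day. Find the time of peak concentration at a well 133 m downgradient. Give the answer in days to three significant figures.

For the 1D instantaneous-source solution, setting ∂C/∂t = 0 at fixed x gives v²t² + 2Dt − x² = 0, so t = (√(D² + v²x²) − D)/v².
√(D² + v²x²) = √(1.49² + 2.41² × 133²) = 320.5; v² = 5.8081.
t = (320.5 − 1.49)/5.8081 = 54.9 days (vs. the pure-advection estimate x/v = 55.2 d).

54.9 days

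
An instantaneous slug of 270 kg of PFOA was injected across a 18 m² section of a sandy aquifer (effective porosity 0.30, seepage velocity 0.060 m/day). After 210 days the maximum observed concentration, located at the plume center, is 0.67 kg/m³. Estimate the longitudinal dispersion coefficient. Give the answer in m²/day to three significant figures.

2.11 m²/day

At the plume center C_max = M/(n_e·A·√(4πDt)), so D = M²/(4πt·(n_e·A·C_max)²).
n_e·A·C_max = 0.30 × 18 × 0.67 = 3.618 kg/m.
D = 270²/(4π × 210 × 3.618²) = 2.11 m²/day.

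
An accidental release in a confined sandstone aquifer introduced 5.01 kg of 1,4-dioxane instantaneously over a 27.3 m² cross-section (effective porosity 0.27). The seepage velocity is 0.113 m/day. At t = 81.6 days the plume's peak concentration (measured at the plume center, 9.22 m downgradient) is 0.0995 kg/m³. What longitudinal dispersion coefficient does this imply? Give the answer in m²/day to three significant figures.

At the plume center C_max = M/(n_e·A·√(4πDt)), so D = M²/(4πt·(n_e·A·C_max)²).
n_e·A·C_max = 0.27 × 27.3 × 0.0995 = 0.7334 kg/m.
D = 5.01²/(4π × 81.6 × 0.7334²) = 0.0455 m²/day.

0.0455 m²/day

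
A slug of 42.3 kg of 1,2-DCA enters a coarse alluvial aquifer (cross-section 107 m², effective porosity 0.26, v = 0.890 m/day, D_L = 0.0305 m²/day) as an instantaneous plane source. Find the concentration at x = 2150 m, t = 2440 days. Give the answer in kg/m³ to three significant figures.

0.0104 kg/m³

For an instantaneous plane source, C(x,t) = M/(n_e·A·√(4πDt)) · exp(−(x−vt)²/(4Dt)), with n_e·A the pore (flow) area.
Plume center vt = 0.890 × 2440 = 2171.6 m, so the well at 2150 m is 21.6 m upgradient of the peak.
√(4πDt) = 30.58 m, giving peak height M/(n_e·A·√(4πDt)) = 42.3/(0.26 × 107 × 30.58) = 0.04972 kg/m³.
(x−vt)²/(4Dt) = (-21.6)²/(4 × 0.0305 × 2440) = 1.567; exp(−1.567) = 0.2087.
C = 0.04972 × 0.2087 = 0.0104 kg/m³.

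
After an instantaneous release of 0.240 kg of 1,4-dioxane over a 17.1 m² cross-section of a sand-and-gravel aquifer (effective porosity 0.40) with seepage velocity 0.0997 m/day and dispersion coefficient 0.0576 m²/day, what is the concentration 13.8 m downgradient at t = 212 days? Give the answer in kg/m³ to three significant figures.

0.000941 kg/m³

For an instantaneous plane source, C(x,t) = M/(n_e·A·√(4πDt)) · exp(−(x−vt)²/(4Dt)), with n_e·A the pore (flow) area.
Plume center vt = 0.0997 × 212 = 21.1364 m, so the well at 13.8 m is 7.3364 m upgradient of the peak.
√(4πDt) = 12.39 m, giving peak height M/(n_e·A·√(4πDt)) = 0.240/(0.40 × 17.1 × 12.39) = 0.002832 kg/m³.
(x−vt)²/(4Dt) = (-7.3364)²/(4 × 0.0576 × 212) = 1.102; exp(−1.102) = 0.3322.
C = 0.002832 × 0.3322 = 0.000941 kg/m³.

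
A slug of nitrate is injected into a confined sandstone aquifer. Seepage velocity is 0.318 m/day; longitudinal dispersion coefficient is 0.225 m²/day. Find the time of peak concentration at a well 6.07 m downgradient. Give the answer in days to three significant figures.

17.0 days

For the 1D instantaneous-source solution, setting ∂C/∂t = 0 at fixed x gives v²t² + 2Dt − x² = 0, so t = (√(D² + v²x²) − D)/v².
√(D² + v²x²) = √(0.225² + 0.318² × 6.07²) = 1.943; v² = 0.101124.
t = (1.943 − 0.225)/0.101124 = 17.0 days (vs. the pure-advection estimate x/v = 19.1 d).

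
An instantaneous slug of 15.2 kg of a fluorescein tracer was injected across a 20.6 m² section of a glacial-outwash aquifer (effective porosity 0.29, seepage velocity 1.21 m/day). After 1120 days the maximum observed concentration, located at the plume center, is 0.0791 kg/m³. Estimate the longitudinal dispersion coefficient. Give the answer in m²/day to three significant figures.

0.0735 m²/day

At the plume center C_max = M/(n_e·A·√(4πDt)), so D = M²/(4πt·(n_e·A·C_max)²).
n_e·A·C_max = 0.29 × 20.6 × 0.0791 = 0.4725 kg/m.
D = 15.2²/(4π × 1120 × 0.4725²) = 0.0735 m²/day.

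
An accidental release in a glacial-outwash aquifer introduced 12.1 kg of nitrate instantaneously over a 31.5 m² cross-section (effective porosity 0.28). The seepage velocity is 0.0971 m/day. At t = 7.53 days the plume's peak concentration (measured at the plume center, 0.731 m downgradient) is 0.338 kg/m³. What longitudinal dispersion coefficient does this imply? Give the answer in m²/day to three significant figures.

0.174 m²/day

At the plume center C_max = M/(n_e·A·√(4πDt)), so D = M²/(4πt·(n_e·A·C_max)²).
n_e·A·C_max = 0.28 × 31.5 × 0.338 = 2.981 kg/m.
D = 12.1²/(4π × 7.53 × 2.981²) = 0.174 m²/day.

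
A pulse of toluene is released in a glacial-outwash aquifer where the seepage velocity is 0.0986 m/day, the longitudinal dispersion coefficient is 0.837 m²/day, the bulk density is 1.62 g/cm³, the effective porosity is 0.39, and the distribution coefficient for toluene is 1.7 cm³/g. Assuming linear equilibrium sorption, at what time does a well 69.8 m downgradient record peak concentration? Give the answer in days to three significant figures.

5050 days

Retardation factor R = 1 + ρ_b·K_d/n = 1 + 1.62 × 1.7/0.39 = 8.062.
Sorption retards both mechanisms: v_R = v/R = 0.01223 m/day, D_R = D/R = 0.1038 m²/day.
Peak time from v_R²t² + 2D_R t − x² = 0: t = (√(D_R² + v_R²x²) − D_R)/v_R².
√(D_R² + v_R²x²) = √(0.1038² + 0.01223² × 69.8²) = 0.8599; v_R² = 0.0001496.
t = (0.8599 − 0.1038)/0.0001496 = 5050 days.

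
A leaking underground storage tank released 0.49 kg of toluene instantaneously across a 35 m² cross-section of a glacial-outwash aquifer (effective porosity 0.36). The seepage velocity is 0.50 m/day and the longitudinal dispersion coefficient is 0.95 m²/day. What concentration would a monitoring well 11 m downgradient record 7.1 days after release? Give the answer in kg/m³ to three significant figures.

0.000540 kg/m³

For an instantaneous plane source, C(x,t) = M/(n_e·A·√(4πDt)) · exp(−(x−vt)²/(4Dt)), with n_e·A the pore (flow) area.
Plume center vt = 0.50 × 7.1 = 3.55 m, so the well at 11 m is 7.45 m downgradient of the peak.
√(4πDt) = 9.207 m, giving peak height M/(n_e·A·√(4πDt)) = 0.49/(0.36 × 35 × 9.207) = 0.004224 kg/m³.
(x−vt)²/(4Dt) = (7.45)²/(4 × 0.95 × 7.1) = 2.057; exp(−2.057) = 0.1278.
C = 0.004224 × 0.1278 = 0.000540 kg/m³.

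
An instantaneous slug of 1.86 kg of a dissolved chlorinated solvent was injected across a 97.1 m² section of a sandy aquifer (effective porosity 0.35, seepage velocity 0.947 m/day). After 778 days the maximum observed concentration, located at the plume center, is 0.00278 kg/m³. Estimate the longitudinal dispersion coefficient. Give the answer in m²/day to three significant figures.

At the plume center C_max = M/(n_e·A·√(4πDt)), so D = M²/(4πt·(n_e·A·C_max)²).
n_e·A·C_max = 0.35 × 97.1 × 0.00278 = 0.09448 kg/m.
D = 1.86²/(4π × 778 × 0.09448²) = 0.0396 m²/day.

0.0396 m²/day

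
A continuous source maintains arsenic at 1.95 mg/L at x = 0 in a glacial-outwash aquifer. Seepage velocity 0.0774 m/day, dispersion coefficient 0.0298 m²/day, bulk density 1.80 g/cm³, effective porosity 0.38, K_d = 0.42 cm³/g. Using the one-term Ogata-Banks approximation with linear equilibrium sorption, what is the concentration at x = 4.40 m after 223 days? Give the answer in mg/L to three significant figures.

1.45 mg/L

Retardation factor R = 1 + ρ_b·K_d/n = 1 + 1.80 × 0.42/0.38 = 2.989.
Sorption retards both mechanisms: v_R = v/R = 0.02589 m/day, D_R = D/R = 0.009970 m²/day.
v_R·t = 0.02589 × 223 = 5.77347 m; 2√(D_R t) = 2.982 m; argument = (4.40 − 5.77347)/2.982 = -0.4606.
C = C₀ × ½·erfc(-0.4606) = 1.95 × 0.7426 = 1.45 mg/L.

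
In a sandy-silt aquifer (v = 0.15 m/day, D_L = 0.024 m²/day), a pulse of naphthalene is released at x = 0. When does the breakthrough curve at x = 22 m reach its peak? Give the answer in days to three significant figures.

For the 1D instantaneous-source solution, setting ∂C/∂t = 0 at fixed x gives v²t² + 2Dt − x² = 0, so t = (√(D² + v²x²) − D)/v².
√(D² + v²x²) = √(0.024² + 0.15² × 22²) = 3.300; v² = 0.0225.
t = (3.300 − 0.024)/0.0225 = 146 days (vs. the pure-advection estimate x/v = 147 d).

146 days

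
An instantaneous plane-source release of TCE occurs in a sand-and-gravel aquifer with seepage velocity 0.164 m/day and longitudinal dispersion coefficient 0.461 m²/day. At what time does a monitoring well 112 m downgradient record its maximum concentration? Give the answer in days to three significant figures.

666 days

For the 1D instantaneous-source solution, setting ∂C/∂t = 0 at fixed x gives v²t² + 2Dt − x² = 0, so t = (√(D² + v²x²) − D)/v².
√(D² + v²x²) = √(0.461² + 0.164² × 112²) = 18.37; v² = 0.026896.
t = (18.37 − 0.461)/0.026896 = 666 days (vs. the pure-advection estimate x/v = 683 d).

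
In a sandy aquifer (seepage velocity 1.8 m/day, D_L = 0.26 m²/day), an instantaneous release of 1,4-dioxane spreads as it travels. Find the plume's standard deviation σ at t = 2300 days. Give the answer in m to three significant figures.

Dispersive spreading gives a Gaussian with σ² = 2Dt; advection only shifts the center.
σ = √(2 × 0.26 × 2300) = 34.6 m.

34.6 m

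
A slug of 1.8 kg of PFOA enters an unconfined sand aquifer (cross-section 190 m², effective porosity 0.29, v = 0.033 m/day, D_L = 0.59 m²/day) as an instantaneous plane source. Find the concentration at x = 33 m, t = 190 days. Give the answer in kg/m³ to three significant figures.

0.000177 kg/m³

For an instantaneous plane source, C(x,t) = M/(n_e·A·√(4πDt)) · exp(−(x−vt)²/(4Dt)), with n_e·A the pore (flow) area.
Plume center vt = 0.033 × 190 = 6.27 m, so the well at 33 m is 26.73 m downgradient of the peak.
√(4πDt) = 37.53 m, giving peak height M/(n_e·A·√(4πDt)) = 1.8/(0.29 × 190 × 37.53) = 0.0008704 kg/m³.
(x−vt)²/(4Dt) = (26.73)²/(4 × 0.59 × 190) = 1.593; exp(−1.593) = 0.2033.
C = 0.0008704 × 0.2033 = 0.000177 kg/m³.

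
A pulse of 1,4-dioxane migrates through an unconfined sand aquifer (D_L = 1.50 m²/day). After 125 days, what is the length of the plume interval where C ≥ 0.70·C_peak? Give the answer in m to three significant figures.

32.7 m

The plume is Gaussian with σ = √(2Dt) = √(2 × 1.50 × 125) = 19.36 m.
C/C_peak = exp(−Δx²/(2σ²)) = 0.70 ⇒ Δx = σ·√(−2 ln 0.70) = 19.36 × 0.8446 = 16.35 m.
Width = 2Δx = 32.7 m.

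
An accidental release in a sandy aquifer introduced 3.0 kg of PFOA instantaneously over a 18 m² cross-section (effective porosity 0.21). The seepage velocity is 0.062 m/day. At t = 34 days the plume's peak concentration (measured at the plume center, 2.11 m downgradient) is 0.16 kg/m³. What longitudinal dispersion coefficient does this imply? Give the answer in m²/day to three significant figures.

0.0576 m²/day

At the plume center C_max = M/(n_e·A·√(4πDt)), so D = M²/(4πt·(n_e·A·C_max)²).
n_e·A·C_max = 0.21 × 18 × 0.16 = 0.6048 kg/m.
D = 3.0²/(4π × 34 × 0.6048²) = 0.0576 m²/day.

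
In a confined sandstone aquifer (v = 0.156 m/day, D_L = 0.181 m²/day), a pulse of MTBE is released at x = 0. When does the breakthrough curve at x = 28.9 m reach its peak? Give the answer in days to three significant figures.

For the 1D instantaneous-source solution, setting ∂C/∂t = 0 at fixed x gives v²t² + 2Dt − x² = 0, so t = (√(D² + v²x²) − D)/v².
√(D² + v²x²) = √(0.181² + 0.156² × 28.9²) = 4.512; v² = 0.024336.
t = (4.512 − 0.181)/0.024336 = 178 days (vs. the pure-advection estimate x/v = 185 d).

178 days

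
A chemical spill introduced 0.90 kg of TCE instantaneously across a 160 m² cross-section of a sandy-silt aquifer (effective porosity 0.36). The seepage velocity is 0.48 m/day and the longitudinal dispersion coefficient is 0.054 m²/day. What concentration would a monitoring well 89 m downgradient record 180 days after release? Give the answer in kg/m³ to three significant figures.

0.00119 kg/m³

For an instantaneous plane source, C(x,t) = M/(n_e·A·√(4πDt)) · exp(−(x−vt)²/(4Dt)), with n_e·A the pore (flow) area.
Plume center vt = 0.48 × 180 = 86.4 m, so the well at 89 m is 2.6 m downgradient of the peak.
√(4πDt) = 11.05 m, giving peak height M/(n_e·A·√(4πDt)) = 0.90/(0.36 × 160 × 11.05) = 0.001414 kg/m³.
(x−vt)²/(4Dt) = (2.6)²/(4 × 0.054 × 180) = 0.1739; exp(−0.1739) = 0.8404.
C = 0.001414 × 0.8404 = 0.00119 kg/m³.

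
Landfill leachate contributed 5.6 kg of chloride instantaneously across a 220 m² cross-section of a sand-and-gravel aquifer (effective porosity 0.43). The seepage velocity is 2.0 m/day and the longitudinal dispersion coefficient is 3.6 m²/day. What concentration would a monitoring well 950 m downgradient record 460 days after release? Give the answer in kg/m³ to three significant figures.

For an instantaneous plane source, C(x,t) = M/(n_e·A·√(4πDt)) · exp(−(x−vt)²/(4Dt)), with n_e·A the pore (flow) area.
Plume center vt = 2.0 × 460 = 920 m, so the well at 950 m is 30 m downgradient of the peak.
√(4πDt) = 144.3 m, giving peak height M/(n_e·A·√(4πDt)) = 5.6/(0.43 × 220 × 144.3) = 0.0004102 kg/m³.
(x−vt)²/(4Dt) = (30)²/(4 × 3.6 × 460) = 0.1359; exp(−0.1359) = 0.8729.
C = 0.0004102 × 0.8729 = 0.000358 kg/m³.

0.000358 kg/m³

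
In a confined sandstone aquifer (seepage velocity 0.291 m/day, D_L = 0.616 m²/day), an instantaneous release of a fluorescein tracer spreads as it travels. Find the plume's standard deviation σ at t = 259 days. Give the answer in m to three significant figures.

17.9 m

Dispersive spreading gives a Gaussian with σ² = 2Dt; advection only shifts the center.
σ = √(2 × 0.616 × 259) = 17.9 m.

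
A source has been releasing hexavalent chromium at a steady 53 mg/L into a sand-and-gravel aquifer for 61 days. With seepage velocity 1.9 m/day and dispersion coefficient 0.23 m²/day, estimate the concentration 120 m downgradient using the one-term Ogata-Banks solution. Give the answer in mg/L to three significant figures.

11.6 mg/L

For a continuous step input, C/C₀ ≈ ½·erfc((x−vt)/(2√(Dt))).
vt = 1.9 × 61 = 115.9 m and 2√(Dt) = 2√(0.23 × 61) = 7.491 m.
Argument (x−vt)/(2√(Dt)) = (120 − 115.9)/7.491 = 0.5473; ½·erfc(0.5473) = 0.2195.
C = 53 × 0.2195 = 11.6 mg/L.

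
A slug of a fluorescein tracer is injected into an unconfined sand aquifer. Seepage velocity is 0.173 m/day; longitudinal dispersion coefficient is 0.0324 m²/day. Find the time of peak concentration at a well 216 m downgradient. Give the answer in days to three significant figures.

For the 1D instantaneous-source solution, setting ∂C/∂t = 0 at fixed x gives v²t² + 2Dt − x² = 0, so t = (√(D² + v²x²) − D)/v².
√(D² + v²x²) = √(0.0324² + 0.173² × 216²) = 37.37; v² = 0.029929.
t = (37.37 − 0.0324)/0.029929 = 1250 days (vs. the pure-advection estimate x/v = 1250 d).

1250 days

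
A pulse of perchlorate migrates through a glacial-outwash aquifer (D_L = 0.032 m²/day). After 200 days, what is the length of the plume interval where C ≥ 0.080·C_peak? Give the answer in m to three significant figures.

The plume is Gaussian with σ = √(2Dt) = √(2 × 0.032 × 200) = 3.578 m.
C/C_peak = exp(−Δx²/(2σ²)) = 0.080 ⇒ Δx = σ·√(−2 ln 0.080) = 3.578 × 2.248 = 8.043 m.
Width = 2Δx = 16.1 m.

16.1 m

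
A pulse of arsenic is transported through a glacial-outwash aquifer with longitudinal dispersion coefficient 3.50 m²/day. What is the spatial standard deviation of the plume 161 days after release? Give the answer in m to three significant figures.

Dispersive spreading gives a Gaussian with σ² = 2Dt; advection only shifts the center.
σ = √(2 × 3.50 × 161) = 33.6 m.

33.6 m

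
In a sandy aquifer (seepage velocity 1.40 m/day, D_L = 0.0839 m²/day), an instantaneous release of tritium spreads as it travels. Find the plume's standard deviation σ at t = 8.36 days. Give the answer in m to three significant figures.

1.18 m

Dispersive spreading gives a Gaussian with σ² = 2Dt; advection only shifts the center.
σ = √(2 × 0.0839 × 8.36) = 1.18 m.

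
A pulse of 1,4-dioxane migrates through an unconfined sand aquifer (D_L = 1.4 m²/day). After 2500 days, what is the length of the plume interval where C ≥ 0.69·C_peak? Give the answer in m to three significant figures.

144 m

The plume is Gaussian with σ = √(2Dt) = √(2 × 1.4 × 2500) = 83.67 m.
C/C_peak = exp(−Δx²/(2σ²)) = 0.69 ⇒ Δx = σ·√(−2 ln 0.69) = 83.67 × 0.8615 = 72.08 m.
Width = 2Δx = 144 m.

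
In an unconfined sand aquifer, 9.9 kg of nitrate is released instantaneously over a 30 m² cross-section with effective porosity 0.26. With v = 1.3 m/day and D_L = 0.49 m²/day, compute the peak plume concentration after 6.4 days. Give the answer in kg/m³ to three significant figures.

The peak of an instantaneous 1D plume sits at x = vt; there the Gaussian factor is 1 and C_max = M/(n_e·A·√(4πDt)), where n_e·A is the pore area the mass is dissolved in.
√(4πDt) = √(4π × 0.49 × 6.4) = 6.278 m, so C_max = 9.9/(0.26 × 30 × 6.278) = 0.202 kg/m³.

0.202 kg/m³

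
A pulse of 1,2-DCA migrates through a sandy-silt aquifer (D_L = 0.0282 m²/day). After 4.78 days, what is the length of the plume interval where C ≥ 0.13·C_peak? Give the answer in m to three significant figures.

2.10 m

The plume is Gaussian with σ = √(2Dt) = √(2 × 0.0282 × 4.78) = 0.5192 m.
C/C_peak = exp(−Δx²/(2σ²)) = 0.13 ⇒ Δx = σ·√(−2 ln 0.13) = 0.5192 × 2.020 = 1.049 m.
Width = 2Δx = 2.10 m.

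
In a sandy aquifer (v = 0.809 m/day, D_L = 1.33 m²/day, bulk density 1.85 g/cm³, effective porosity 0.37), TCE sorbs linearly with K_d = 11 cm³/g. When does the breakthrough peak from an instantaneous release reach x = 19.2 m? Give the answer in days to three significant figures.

1220 days

Retardation factor R = 1 + ρ_b·K_d/n = 1 + 1.85 × 11/0.37 = 56.00.
Sorption retards both mechanisms: v_R = v/R = 0.01445 m/day, D_R = D/R = 0.02375 m²/day.
Peak time from v_R²t² + 2D_R t − x² = 0: t = (√(D_R² + v_R²x²) − D_R)/v_R².
√(D_R² + v_R²x²) = √(0.02375² + 0.01445² × 19.2²) = 0.2785; v_R² = 0.0002088.
t = (0.2785 − 0.02375)/0.0002088 = 1220 days.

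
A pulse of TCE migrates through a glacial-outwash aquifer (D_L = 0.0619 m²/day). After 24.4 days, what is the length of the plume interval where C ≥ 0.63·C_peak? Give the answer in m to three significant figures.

3.34 m

The plume is Gaussian with σ = √(2Dt) = √(2 × 0.0619 × 24.4) = 1.738 m.
C/C_peak = exp(−Δx²/(2σ²)) = 0.63 ⇒ Δx = σ·√(−2 ln 0.63) = 1.738 × 0.9613 = 1.671 m.
Width = 2Δx = 3.34 m.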